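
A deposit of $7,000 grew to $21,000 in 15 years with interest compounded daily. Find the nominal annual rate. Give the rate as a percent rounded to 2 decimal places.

(1 + r/365)^5475 = 21,000/7,000 = 3.
1 + r/365 = 3^(1/5475) ≈ 1.000201, so r/365 ≈ 0.00020068.
r ≈ 365·0.00020068 = 7.32482%.

7.32%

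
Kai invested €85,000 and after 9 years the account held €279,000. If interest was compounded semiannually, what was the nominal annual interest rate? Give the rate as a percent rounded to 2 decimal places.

13.65%

The 18-period growth factor is 279,000/85,000 = 3.28235.
r/2 = 3.28235^(1/18) − 1 ≈ 0.06826, so r ≈ 2·0.06826 = 13.65200%.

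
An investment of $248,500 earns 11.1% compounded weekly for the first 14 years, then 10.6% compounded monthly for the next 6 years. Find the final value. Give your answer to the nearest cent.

$2,210,544.27

Phase 1: 248,500·(1 + 0.111/52)^728 ≈ 1,173,547.6341.
Phase 2: 1,173,547.6341·(1 + 0.106/12)^72 ≈ 2,210,544.2673.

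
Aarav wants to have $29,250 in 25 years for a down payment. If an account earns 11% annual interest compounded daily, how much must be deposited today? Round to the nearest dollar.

$1,871

Growth factor = (1 + 0.11/365)^9125 ≈ 15.636152479.
P = 29,250/15.636152479 ≈ 1,870.6648.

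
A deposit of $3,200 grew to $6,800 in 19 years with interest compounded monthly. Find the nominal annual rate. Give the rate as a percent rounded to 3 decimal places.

(1 + r/12)^228 = 6,800/3,200 = 2.125.
1 + r/12 = 2.125^(1/228) ≈ 1.003311, so r/12 ≈ 0.00331149.
r ≈ 12·0.00331149 = 3.97379%.

3.974%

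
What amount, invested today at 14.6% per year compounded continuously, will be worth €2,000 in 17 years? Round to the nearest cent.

€167.15

P = A·e^(−rt) = 2,000·e^(−2.482).
e^(−2.482) ≈ 0.08357590652, so P ≈ 167.1518.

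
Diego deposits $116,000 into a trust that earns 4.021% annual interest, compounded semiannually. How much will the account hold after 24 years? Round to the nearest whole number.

$301,587

Growth factor = (1 + 0.020105)^48 ≈ 2.59988452968.
A ≈ 116,000 × 2.59988452968 ≈ 301,586.6054.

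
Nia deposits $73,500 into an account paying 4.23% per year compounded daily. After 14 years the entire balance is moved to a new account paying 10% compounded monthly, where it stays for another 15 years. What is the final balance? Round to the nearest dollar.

$591,840

After 14 years at 4.23%: 73,500 × 1.80789952415 ≈ 132,880.6150.
Then 15 years at 10%: 132,880.6150 × 4.45391955173 ≈ 591,839.5693.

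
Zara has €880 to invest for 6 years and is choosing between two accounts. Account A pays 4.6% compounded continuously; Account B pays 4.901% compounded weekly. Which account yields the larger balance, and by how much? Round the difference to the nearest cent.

Account B, by €20.97

Account A growth factor: e^(0.046·6) = e^0.276 ≈ 1.317847864; balance ≈ 1,159.7061.
Account B growth factor: (1 + 0.0009425)^312 ≈ 1.341678593; balance ≈ 1,180.6772.
Account B is larger by 20.9710.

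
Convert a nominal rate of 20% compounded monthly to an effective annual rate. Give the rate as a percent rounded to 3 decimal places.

One year is 12 periods at 0.0166667 each: (1 + 0.0166667)^12 ≈ 1.219391.
EAR = 1.219391 − 1 ≈ 21.93911%.

21.939%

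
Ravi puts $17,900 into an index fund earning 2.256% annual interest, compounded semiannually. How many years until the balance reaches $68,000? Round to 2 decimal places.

(1 + 0.01128)^(2t) = 68,000/17,900 = 3.7989.
2t·ln(1 + 0.01128) = ln(3.7989); 2t = 1.3347/0.0112169 ≈ 118.9912.
t ≈ 59.4956 years.

59.50 years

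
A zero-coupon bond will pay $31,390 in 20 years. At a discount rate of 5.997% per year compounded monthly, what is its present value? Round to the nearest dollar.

$9,488

Periodic rate = 5.997%/12 = 0.0049975; 240 periods.
P = 31,390/(1 + 0.0049975)^240 ≈ 31,390/3.3082288217 ≈ 9,488.4610.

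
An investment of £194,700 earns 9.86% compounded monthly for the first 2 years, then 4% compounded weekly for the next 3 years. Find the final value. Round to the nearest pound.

£267,149

Phase 1: 194,700·(1 + 0.0986/12)^24 ≈ 236,951.1874.
Phase 2: 236,951.1874·(1 + 0.04/52)^156 ≈ 267,149.3939.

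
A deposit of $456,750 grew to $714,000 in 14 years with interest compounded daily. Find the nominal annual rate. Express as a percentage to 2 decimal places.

(1 + r/365)^5110 = 714,000/456,750 = 1.56322.
1 + r/365 = 1.56322^(1/5110) ≈ 1.000087, so r/365 ≈ 0.0000874298.
r ≈ 365·0.0000874298 = 3.19119%.

3.19%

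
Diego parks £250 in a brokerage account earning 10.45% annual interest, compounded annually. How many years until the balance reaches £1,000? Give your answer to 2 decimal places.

We need (1 + 0.1045)^t = 4, so t = ln 4 / ln 1.1045 ≈ 13.9476.

13.95 years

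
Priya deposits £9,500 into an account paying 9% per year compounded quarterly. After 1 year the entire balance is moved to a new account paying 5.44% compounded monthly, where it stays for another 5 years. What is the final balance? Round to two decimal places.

£13,621.91

After 1 years at 9%: 9,500 × 1.0930833188 ≈ 10,384.2915.
Then 5 years at 5.44%: 10,384.2915 × 1.311780433 ≈ 13,621.9104.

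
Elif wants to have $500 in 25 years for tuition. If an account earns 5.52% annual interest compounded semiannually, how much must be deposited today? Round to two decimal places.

Growth factor = (1 + 0.0276)^50 ≈ 3.90125897.
P = 500/3.90125897 ≈ 128.1638.

$128.16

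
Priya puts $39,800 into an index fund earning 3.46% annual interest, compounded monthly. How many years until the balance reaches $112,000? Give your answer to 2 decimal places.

(1 + 0.00288333)^(12t) = 112,000/39,800 = 2.8141.
12t·ln(1 + 0.00288333) = ln(2.8141); 12t = 1.0346/0.00287918 ≈ 359.3490.
t ≈ 29.9457 years.

29.95 years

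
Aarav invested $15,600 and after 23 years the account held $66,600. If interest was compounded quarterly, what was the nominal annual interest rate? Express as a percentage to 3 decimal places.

6.361%

(1 + r/4)^92 = 66,600/15,600 = 4.26923.
1 + r/4 = 4.26923^(1/92) ≈ 1.015902, so r/4 ≈ 0.0159016.
r ≈ 4·0.0159016 = 6.36062%.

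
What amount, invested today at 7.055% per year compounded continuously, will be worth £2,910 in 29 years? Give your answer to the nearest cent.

£376.14

P = A·e^(−rt) = 2,910·e^(−2.04595).
e^(−2.04595) ≈ 0.1292573372, so P ≈ 376.1389.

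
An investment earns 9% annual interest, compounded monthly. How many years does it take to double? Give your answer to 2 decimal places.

7.73 years

(1 + 0.0075)^(12t) = 2.
12t = ln 2 / ln(1 + 0.0075) ≈ 0.69315/0.00747201 ≈ 92.7658.
t ≈ 7.7305.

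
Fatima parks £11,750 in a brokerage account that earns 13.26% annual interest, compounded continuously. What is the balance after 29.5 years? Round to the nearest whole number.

£587,310

A = P·e^(rt) = 11,750·e^(0.1326·29.5) = 11,750·e^3.9117.
e^3.9117 ≈ 49.9838523366, so A ≈ 587,310.2650.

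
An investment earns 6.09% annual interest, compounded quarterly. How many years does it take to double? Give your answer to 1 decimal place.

11.5 years

(1 + 0.015225)^(4t) = 2.
4t = ln 2 / ln(1 + 0.015225) ≈ 0.69315/0.0151103 ≈ 45.8726.
t ≈ 11.4682.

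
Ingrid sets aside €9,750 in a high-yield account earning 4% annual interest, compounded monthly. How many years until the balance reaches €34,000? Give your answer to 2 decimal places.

We need (1 + 0.00333333)^(12t) = 3.4872, so 12t = ln 3.4872 / ln 1.003333 ≈ 375.3522.
t ≈ 375.3522/12 = 31.2793 years.

31.28 years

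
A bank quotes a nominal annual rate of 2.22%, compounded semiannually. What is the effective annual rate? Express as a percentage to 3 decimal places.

EAR = (1 + 2.22%/2)^2 − 1 = (1 + 0.0111)^2 − 1.
(1 + 0.0111)^2 ≈ 1.022323, so EAR ≈ 2.23232%.

2.232%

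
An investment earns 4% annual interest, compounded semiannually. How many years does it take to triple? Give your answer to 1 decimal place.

27.7 years

(1 + 0.02)^(2t) = 3.
2t = ln 3 / ln(1 + 0.02) ≈ 1.0986/0.0198026 ≈ 55.4781.
t ≈ 27.7391.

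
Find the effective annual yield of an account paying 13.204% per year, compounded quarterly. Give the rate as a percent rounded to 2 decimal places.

13.87%

One year is 4 periods at 0.03301 each: (1 + 0.03301)^4 ≈ 1.138723.
EAR = 1.138723 − 1 ≈ 13.87230%.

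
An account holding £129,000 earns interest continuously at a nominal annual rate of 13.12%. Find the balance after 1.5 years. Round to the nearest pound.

£157,058

A = P·e^(rt) = 129,000·e^(0.1312·1.5) = 129,000·e^0.1968.
e^0.1968 ≈ 1.21750051625, so A ≈ 157,057.5666.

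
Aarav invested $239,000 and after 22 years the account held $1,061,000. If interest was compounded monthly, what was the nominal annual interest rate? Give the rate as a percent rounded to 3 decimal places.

The 264-period growth factor is 1,061,000/239,000 = 4.43933.
r/12 = 4.43933^(1/264) − 1 ≈ 0.00566181, so r ≈ 12·0.00566181 = 6.79418%.

6.794%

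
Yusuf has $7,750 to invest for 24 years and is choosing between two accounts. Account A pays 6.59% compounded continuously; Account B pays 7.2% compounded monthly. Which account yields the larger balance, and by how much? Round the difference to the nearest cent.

Account A growth factor: e^(0.0659·24) = e^1.5816 ≈ 4.8627299582; balance ≈ 37,686.1572.
Account B growth factor: (1 + 0.006)^288 ≈ 5.6003922679; balance ≈ 43,403.0401.
Account B is larger by 5,716.8829.

Account B, by $5,716.88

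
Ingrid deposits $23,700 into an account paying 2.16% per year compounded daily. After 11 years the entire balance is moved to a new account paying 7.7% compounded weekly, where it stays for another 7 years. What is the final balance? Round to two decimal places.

After 11 years at 2.16%: 23,700 × 1.2681928951 ≈ 30,056.1716.
Then 7 years at 7.7%: 30,056.1716 × 1.7136084061 ≈ 51,504.5083.

$51,504.51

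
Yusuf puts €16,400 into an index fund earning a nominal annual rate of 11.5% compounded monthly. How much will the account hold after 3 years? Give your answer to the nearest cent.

Periodic rate = 11.5%/12 = 0.00958333; periods = 12·3 = 36.
A = 16,400·(1 + 0.115/12)^36 ≈ 16,400·1.4096724343 ≈ 23,118.6279.

€23,118.63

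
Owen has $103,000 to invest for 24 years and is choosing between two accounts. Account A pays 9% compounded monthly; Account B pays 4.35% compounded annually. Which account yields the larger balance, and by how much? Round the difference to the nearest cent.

Account A growth factor: (1 + 0.0075)^288 ≈ 8.60153154082; balance ≈ 885,957.7487.
Account B growth factor: (1 + 0.0435)^24 ≈ 2.77855425659; balance ≈ 286,191.0884.
Account A is larger by 599,766.6603.

Account A, by $599,766.66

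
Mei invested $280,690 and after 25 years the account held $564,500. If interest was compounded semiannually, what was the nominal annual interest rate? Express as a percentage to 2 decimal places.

(1 + r/2)^50 = 564,500/280,690 = 2.01112.
1 + r/2 = 2.01112^(1/50) ≈ 1.014072, so r/2 ≈ 0.0140719.
r ≈ 2·0.0140719 = 2.81438%.

2.81%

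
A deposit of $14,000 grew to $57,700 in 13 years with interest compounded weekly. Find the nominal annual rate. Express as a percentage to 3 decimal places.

(1 + r/52)^676 = 57,700/14,000 = 4.12143.
1 + r/52 = 4.12143^(1/676) ≈ 1.002097, so r/52 ≈ 0.00209717.
r ≈ 52·0.00209717 = 10.90526%.

10.905%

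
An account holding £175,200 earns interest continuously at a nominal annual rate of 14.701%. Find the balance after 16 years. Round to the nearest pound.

£1,841,044

A = P·e^(rt) = 175,200·e^(0.14701·16) = 175,200·e^2.35216.
e^2.35216 ≈ 10.50824303369, so A ≈ 1,841,044.1795.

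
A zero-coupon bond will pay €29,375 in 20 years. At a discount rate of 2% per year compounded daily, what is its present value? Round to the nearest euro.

€19,691

Growth factor = (1 + 0.02/365)^7300 ≈ 1.4918083496.
P = 29,375/1.4918083496 ≈ 19,690.8671.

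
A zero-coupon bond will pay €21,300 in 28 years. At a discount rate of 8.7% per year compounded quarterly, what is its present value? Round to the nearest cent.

Growth factor = (1 + 0.02175)^112 ≈ 11.132697153.
P = 21,300/11.132697153 ≈ 1,913.2830.

€1,913.28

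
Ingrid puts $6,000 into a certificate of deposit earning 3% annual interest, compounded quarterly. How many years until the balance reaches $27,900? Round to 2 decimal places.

51.42 years

We need (1 + 0.0075)^(4t) = 4.65, so 4t = ln 4.65 / ln 1.0075 ≈ 205.6831.
t ≈ 205.6831/4 = 51.4208 years.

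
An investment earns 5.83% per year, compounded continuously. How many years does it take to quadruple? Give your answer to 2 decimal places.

23.78 years

e^(0.0583t) = 4, so 0.0583t = ln 4 ≈ 1.3863.
t ≈ 1.3863/0.0583 ≈ 23.7786.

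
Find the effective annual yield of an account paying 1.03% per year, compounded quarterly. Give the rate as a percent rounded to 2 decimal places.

EAR = (1 + 1.03%/4)^4 − 1 = (1 + 0.002575)^4 − 1.
(1 + 0.002575)^4 ≈ 1.01034, so EAR ≈ 1.03399%.

1.03%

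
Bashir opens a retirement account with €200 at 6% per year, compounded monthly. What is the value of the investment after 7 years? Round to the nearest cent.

Growth factor = (1 + 0.005)^84 ≈ 1.52036964.
A ≈ 200 × 1.52036964 ≈ 304.0739.

€304.07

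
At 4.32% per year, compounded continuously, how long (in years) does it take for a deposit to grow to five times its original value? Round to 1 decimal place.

e^(0.0432t) = 5, so 0.0432t = ln 5 ≈ 1.6094.
t ≈ 1.6094/0.0432 ≈ 37.2555.

37.3 years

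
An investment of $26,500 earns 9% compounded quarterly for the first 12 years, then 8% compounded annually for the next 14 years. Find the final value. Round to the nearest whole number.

After 12 years at 9%: 26,500 × 2.90963961209 ≈ 77,105.4497.
Then 14 years at 8%: 77,105.4497 × 2.93719362426 ≈ 226,473.6353.

$226,474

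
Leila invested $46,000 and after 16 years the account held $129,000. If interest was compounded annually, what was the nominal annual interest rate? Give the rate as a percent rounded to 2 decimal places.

6.66%

(1 + r)^16 = 129,000/46,000 = 2.80435.
1 + r = 2.80435^(1/16) ≈ 1.06657, so r ≈ 0.0665703.
r ≈ 6.65703%.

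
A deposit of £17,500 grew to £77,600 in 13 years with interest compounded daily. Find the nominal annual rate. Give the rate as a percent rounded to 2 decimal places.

11.46%

The 4745-period growth factor is 77,600/17,500 = 4.43429.
r/365 = 4.43429^(1/4745) − 1 ≈ 0.000313931, so r ≈ 365·0.000313931 = 11.45846%.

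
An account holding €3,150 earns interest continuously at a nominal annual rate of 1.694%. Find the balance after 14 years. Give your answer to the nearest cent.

A = P·e^(rt) = 3,150·e^(0.01694·14) = 3,150·e^0.23716.
e^0.23716 ≈ 1.267643925, so A ≈ 3,993.0784.

€3,993.08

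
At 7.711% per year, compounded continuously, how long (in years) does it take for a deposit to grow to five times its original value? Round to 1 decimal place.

20.9 years

e^(0.07711t) = 5, so 0.07711t = ln 5 ≈ 1.6094.
t ≈ 1.6094/0.07711 ≈ 20.8720.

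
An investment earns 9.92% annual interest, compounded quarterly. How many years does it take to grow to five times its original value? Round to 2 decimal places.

(1 + 0.0248)^(4t) = 5.
4t = ln 5 / ln(1 + 0.0248) ≈ 1.6094/0.0244975 ≈ 65.6981.
t ≈ 16.4245.

16.42 years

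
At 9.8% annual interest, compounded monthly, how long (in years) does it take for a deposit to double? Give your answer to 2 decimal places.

7.10 years

(1 + 0.00816667)^(12t) = 2.
12t = ln 2 / ln(1 + 0.00816667) ≈ 0.69315/0.0081335 ≈ 85.2213.
t ≈ 7.1018.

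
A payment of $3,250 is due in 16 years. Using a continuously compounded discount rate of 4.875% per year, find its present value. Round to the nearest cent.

P = A·e^(−rt) = 3,250·e^(−0.78).
e^(−0.78) ≈ 0.4584060113, so P ≈ 1,489.8195.

$1,489.82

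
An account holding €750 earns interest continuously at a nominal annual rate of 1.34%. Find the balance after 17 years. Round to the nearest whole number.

€942

A = P·e^(rt) = 750·e^(0.0134·17) = 750·e^0.2278.
e^0.2278 ≈ 1.25583413, so A ≈ 941.8756.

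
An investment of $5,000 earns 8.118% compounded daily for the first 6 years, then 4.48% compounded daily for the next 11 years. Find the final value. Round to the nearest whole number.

$13,320

After 6 years at 8.118%: 5,000 × 1.627468666 ≈ 8,137.3433.
Then 11 years at 4.48%: 8,137.3433 × 1.6368436102 ≈ 13,319.5584.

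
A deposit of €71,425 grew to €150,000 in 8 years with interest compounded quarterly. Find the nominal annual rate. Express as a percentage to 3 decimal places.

The 32-period growth factor is 150,000/71,425 = 2.10011.
r/4 = 2.10011^(1/32) − 1 ≈ 0.023458, so r ≈ 4·0.023458 = 9.38321%.

9.383%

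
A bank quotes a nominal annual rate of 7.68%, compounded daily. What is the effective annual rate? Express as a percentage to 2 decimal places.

EAR = (1 + 7.68%/365)^365 − 1 = (1 + 0.000210411)^365 − 1.
(1 + 0.000210411)^365 ≈ 1.079817, so EAR ≈ 7.98174%.

7.98%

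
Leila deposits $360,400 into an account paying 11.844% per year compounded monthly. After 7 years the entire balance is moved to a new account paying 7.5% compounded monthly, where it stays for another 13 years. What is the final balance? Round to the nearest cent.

After 7 years at 11.844%: 360,400 × 2.281915483506 ≈ 822,402.3403.
Then 13 years at 7.5%: 822,402.3403 × 2.64313512809 ≈ 2,173,720.5150.

$2,173,720.51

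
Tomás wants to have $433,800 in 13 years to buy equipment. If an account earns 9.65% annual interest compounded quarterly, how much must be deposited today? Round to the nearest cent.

Periodic rate = 9.65%/4 = 0.024125; 52 periods.
P = 433,800/(1 + 0.024125)^52 ≈ 433,800/3.4542544767 ≈ 125,584.2622.

$125,584.26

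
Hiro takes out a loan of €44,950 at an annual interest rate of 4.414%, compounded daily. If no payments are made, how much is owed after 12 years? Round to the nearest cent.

Periodic rate = 4.414%/365 = 0.000120932; periods = 365·12 = 4380.
A = 44,950·(1 + 0.04414/365)^4380 ≈ 44,950·1.6983343474 ≈ 76,340.1289.

€76,340.13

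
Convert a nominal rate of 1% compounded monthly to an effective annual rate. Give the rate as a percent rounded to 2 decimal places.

1.00%

One year is 12 periods at 0.000833333 each: (1 + 0.000833333)^12 ≈ 1.010046.
EAR = 1.010046 − 1 ≈ 1.00460%.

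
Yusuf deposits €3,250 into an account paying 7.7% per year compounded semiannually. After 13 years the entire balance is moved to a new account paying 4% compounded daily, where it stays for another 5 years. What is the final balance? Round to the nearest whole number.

€10,600

Phase 1: 3,250·(1 + 0.0385)^26 ≈ 8,678.6542.
Phase 2: 8,678.6542·(1 + 0.04/365)^1825 ≈ 10,600.0160.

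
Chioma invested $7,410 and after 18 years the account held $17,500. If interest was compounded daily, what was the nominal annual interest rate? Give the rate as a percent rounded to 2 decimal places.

(1 + r/365)^6570 = 17,500/7,410 = 2.36167.
1 + r/365 = 2.36167^(1/6570) ≈ 1.000131, so r/365 ≈ 0.000130811.
r ≈ 365·0.000130811 = 4.77459%.

4.77%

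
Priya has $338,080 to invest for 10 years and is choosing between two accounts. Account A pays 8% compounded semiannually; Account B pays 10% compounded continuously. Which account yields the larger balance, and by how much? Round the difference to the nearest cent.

A: (1 + 0.04)^20 ≈ 2.19112314303, so 338,080 × 2.19112314303 ≈ 740,774.9122.
B: e^(0.1·10) = e^1 ≈ 2.71828182846, so 338,080 × 2.71828182846 ≈ 918,996.7206.
Difference ≈ 178,221.8084 in favor of B.

Account B, by $178,221.81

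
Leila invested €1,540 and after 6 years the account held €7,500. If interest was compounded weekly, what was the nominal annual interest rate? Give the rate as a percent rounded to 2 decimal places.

(1 + r/52)^312 = 7,500/1,540 = 4.87013.
1 + r/52 = 4.87013^(1/312) ≈ 1.005087, so r/52 ≈ 0.005087.
r ≈ 52·0.005087 = 26.45240%.

26.45%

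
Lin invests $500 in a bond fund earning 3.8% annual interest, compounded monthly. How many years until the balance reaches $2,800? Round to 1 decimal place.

(1 + 0.00316667)^(12t) = 2,800/500 = 5.6.
12t·ln(1 + 0.00316667) = ln(5.6); 12t = 1.7228/0.00316166 ≈ 544.8925.
t ≈ 45.4077 years.

45.4 years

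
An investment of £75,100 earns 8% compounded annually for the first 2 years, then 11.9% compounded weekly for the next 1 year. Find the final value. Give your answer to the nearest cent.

After 2 years at 8%: 75,100 × 1.1664 ≈ 87,596.6400.
Then 1 years at 11.9%: 87,596.6400 × 1.1262167919 ≈ 98,652.8069.

£98,652.81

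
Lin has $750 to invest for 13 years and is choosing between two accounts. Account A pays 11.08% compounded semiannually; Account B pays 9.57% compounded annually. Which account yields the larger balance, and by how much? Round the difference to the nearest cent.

Account A growth factor: (1 + 0.0554)^26 ≈ 4.062976738; balance ≈ 3,047.2326.
Account B growth factor: (1 + 0.0957)^13 ≈ 3.280889483; balance ≈ 2,460.6671.
Account A is larger by 586.5654.

Account A, by $586.57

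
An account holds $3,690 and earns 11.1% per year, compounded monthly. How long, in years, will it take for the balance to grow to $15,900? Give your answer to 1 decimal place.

(1 + 0.00925)^(12t) = 15,900/3,690 = 4.3089.
12t·ln(1 + 0.00925) = ln(4.3089); 12t = 1.4607/0.00920748 ≈ 158.6419.
t ≈ 13.2202 years.

13.2 years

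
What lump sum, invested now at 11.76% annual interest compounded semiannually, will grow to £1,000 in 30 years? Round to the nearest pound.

£32

Periodic rate = 11.76%/2 = 0.0588; 60 periods.
P = 1,000/(1 + 0.0588)^60 ≈ 1,000/30.8202358 ≈ 32.4462.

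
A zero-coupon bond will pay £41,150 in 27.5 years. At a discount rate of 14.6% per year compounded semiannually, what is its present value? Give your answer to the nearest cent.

£853.86

Growth factor = (1 + 0.073)^55 ≈ 48.193082814.
P = 41,150/48.193082814 ≈ 853.8570.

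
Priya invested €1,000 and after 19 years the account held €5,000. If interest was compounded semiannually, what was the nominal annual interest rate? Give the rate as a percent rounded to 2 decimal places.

8.65%

The 38-period growth factor is 5,000/1,000 = 5.
r/2 = 5^(1/38) − 1 ≈ 0.0432633, so r ≈ 2·0.0432633 = 8.65267%.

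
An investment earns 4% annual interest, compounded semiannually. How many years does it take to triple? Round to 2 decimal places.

27.74 years

(1 + 0.02)^(2t) = 3.
2t = ln 3 / ln(1 + 0.02) ≈ 1.0986/0.0198026 ≈ 55.4781.
t ≈ 27.7391.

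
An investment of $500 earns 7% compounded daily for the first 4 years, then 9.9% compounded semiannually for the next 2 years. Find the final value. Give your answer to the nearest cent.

Phase 1: 500·(1 + 0.07/365)^1460 ≈ 661.5471.
Phase 2: 661.5471·(1 + 0.0495)^4 ≈ 802.5841.

$802.58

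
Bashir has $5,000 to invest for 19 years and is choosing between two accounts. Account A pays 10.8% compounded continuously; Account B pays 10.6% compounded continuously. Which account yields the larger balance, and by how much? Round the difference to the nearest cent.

Account A growth factor: e^(0.108·19) = e^2.052 ≈ 7.7834524547; balance ≈ 38,917.2623.
Account B growth factor: e^(0.106·19) = e^2.014 ≈ 7.4932304029; balance ≈ 37,466.1520.
Account A is larger by 1,451.1103.

Account A, by $1,451.11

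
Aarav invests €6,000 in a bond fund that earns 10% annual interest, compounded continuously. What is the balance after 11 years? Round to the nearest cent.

€18,025.00

A = P·e^(rt) = 6,000·e^(0.1·11) = 6,000·e^1.1.
e^1.1 ≈ 3.0041660239, so A ≈ 18,024.9961.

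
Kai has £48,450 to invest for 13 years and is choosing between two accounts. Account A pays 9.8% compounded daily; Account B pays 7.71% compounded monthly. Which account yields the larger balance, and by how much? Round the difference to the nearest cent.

A: (1 + 0.098/365)^4745 ≈ 3.5745132051, so 48,450 × 3.5745132051 ≈ 173,185.1648.
B: (1 + 0.006425)^156 ≈ 2.7158197377, so 48,450 × 2.7158197377 ≈ 131,581.4663.
Difference ≈ 41,603.6985 in favor of A.

Account A, by £41,603.70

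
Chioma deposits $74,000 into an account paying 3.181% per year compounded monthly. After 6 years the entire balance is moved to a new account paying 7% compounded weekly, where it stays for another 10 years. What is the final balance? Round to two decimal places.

$180,224.24

After 6 years at 3.181%: 74,000 × 1.20998441231 ≈ 89,538.8465.
Then 10 years at 7%: 89,538.8465 × 2.01280499383 ≈ 180,224.2374.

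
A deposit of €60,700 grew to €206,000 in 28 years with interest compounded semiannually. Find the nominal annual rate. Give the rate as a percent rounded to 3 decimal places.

The 56-period growth factor is 206,000/60,700 = 3.39374.
r/2 = 3.39374^(1/56) − 1 ≈ 0.02206, so r ≈ 2·0.02206 = 4.41200%.

4.412%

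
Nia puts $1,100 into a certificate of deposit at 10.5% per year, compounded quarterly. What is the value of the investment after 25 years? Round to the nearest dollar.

Periodic rate = 10.5%/4 = 0.02625; periods = 4·25 = 100.
A = 1,100·(1 + 0.02625)^100 ≈ 1,100·13.344951899 ≈ 14,679.4471.

$14,679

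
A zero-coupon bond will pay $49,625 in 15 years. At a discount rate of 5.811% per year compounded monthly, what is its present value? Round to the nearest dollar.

$20,800

Growth factor = (1 + 0.0048425)^180 ≈ 2.3858281723.
P = 49,625/2.3858281723 ≈ 20,799.9053.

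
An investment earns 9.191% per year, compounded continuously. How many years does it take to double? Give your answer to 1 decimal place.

e^(0.09191t) = 2, so 0.09191t = ln 2 ≈ 0.69315.
t ≈ 0.69315/0.09191 ≈ 7.5416.

7.5 years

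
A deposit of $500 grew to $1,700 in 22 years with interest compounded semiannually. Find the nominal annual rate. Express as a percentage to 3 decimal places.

5.641%

The 44-period growth factor is 1,700/500 = 3.4.
r/2 = 3.4^(1/44) − 1 ≈ 0.0282035, so r ≈ 2·0.0282035 = 5.64069%.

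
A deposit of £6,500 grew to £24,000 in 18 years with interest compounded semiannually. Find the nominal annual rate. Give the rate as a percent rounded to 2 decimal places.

(1 + r/2)^36 = 24,000/6,500 = 3.69231.
1 + r/2 = 3.69231^(1/36) ≈ 1.036951, so r/2 ≈ 0.0369511.
r ≈ 2·0.0369511 = 7.39022%.

7.39%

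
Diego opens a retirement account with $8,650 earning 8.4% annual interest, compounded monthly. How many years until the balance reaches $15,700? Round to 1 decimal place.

7.1 years

We need (1 + 0.007)^(12t) = 1.815, so 12t = ln 1.815 / ln 1.007 ≈ 85.4550.
t ≈ 85.4550/12 = 7.1213 years.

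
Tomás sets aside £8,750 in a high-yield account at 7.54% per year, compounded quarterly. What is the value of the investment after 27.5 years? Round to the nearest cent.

Periodic rate = 7.54%/4 = 0.01885; periods = 4·27.5 = 110.
A = 8,750·(1 + 0.01885)^110 ≈ 8,750·7.8005904467 ≈ 68,255.1664.

£68,255.17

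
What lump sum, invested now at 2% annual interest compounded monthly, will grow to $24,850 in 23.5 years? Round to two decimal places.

Periodic rate = 2%/12 = 0.00166667; 282 periods.
P = 24,850/(1 + 0.02/12)^282 ≈ 24,850/1.5993683467 ≈ 15,537.3839.

$15,537.38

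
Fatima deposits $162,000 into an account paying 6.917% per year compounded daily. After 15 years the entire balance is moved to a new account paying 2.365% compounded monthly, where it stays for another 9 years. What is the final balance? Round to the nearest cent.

Phase 1: 162,000·(1 + 0.06917/365)^5475 ≈ 457,166.6733.
Phase 2: 457,166.6733·(1 + 0.02365/12)^108 ≈ 565,487.7118.

$565,487.71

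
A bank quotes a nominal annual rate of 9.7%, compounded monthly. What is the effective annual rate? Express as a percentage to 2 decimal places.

EAR = (1 + 9.7%/12)^12 − 1 = (1 + 0.00808333)^12 − 1.
(1 + 0.00808333)^12 ≈ 1.101431, so EAR ≈ 10.14308%.

10.14%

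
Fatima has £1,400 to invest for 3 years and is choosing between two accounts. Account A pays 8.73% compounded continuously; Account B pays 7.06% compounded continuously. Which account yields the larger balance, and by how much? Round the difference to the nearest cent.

A: e^(0.0873·3) = e^0.2619 ≈ 1.299396596, so 1,400 × 1.299396596 ≈ 1,819.1552.
B: e^(0.0706·3) = e^0.2118 ≈ 1.23590068, so 1,400 × 1.23590068 ≈ 1,730.2610.
Difference ≈ 88.8943 in favor of A.

Account A, by £88.89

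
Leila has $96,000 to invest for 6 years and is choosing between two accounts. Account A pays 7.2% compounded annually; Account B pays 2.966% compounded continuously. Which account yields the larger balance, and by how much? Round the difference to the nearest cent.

Account A growth factor: (1 + 0.072)^6 ≈ 1.51763981666; balance ≈ 145,693.4224.
Account B growth factor: e^(0.02966·6) = e^0.17796 ≈ 1.19477752918; balance ≈ 114,698.6428.
Account A is larger by 30,994.7796.

Account A, by $30,994.78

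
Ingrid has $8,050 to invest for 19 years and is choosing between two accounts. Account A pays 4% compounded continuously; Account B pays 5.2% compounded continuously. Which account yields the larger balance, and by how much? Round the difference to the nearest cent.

Account B, by $4,408.03

Account A growth factor: e^(0.04·19) = e^0.76 ≈ 2.1382762205; balance ≈ 17,213.1236.
Account B growth factor: e^(0.052·19) = e^0.988 ≈ 2.6858573823; balance ≈ 21,621.1519.
Account B is larger by 4,408.0284.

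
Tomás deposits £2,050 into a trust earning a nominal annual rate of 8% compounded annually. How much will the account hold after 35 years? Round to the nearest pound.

Annual rate = 8% = 0.08; years = 35.
A = 2,050·(1 + 0.08)^35 ≈ 2,050·14.785344294 ≈ 30,309.9558.

£30,310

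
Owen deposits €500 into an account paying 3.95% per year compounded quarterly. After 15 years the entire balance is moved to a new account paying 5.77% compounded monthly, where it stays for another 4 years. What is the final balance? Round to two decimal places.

€1,135.07

After 15 years at 3.95%: 500 × 1.803255512 ≈ 901.6278.
Then 4 years at 5.77%: 901.6278 × 1.258910785 ≈ 1,135.0689.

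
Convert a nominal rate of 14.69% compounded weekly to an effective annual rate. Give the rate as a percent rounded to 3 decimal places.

One year is 52 periods at 0.002825 each: (1 + 0.002825)^52 ≈ 1.157998.
EAR = 1.157998 − 1 ≈ 15.79983%.

15.800%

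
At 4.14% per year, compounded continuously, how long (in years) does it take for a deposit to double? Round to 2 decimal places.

16.74 years

e^(0.0414t) = 2, so 0.0414t = ln 2 ≈ 0.69315.
t ≈ 0.69315/0.0414 ≈ 16.7427.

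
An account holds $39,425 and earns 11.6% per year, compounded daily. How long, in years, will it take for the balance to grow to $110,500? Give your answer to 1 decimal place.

8.9 years

(1 + 0.000317808)^(365t) = 110,500/39,425 = 2.8028.
365t·ln(1 + 0.000317808) = ln(2.8028); 365t = 1.0306/0.000317758 ≈ 3243.3999.
t ≈ 8.8860 years.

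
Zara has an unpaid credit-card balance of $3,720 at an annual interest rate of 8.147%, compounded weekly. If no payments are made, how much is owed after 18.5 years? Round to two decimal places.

Growth factor = (1 + 0.08147/52)^962 ≈ 4.5087301351.
A ≈ 3,720 × 4.5087301351 ≈ 16,772.4761.

$16,772.48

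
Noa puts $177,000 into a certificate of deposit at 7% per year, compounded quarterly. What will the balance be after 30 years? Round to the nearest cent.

Growth factor = (1 + 0.0175)^120 ≈ 8.01918343134.
A ≈ 177,000 × 8.01918343134 ≈ 1,419,395.4673.

$1,419,395.47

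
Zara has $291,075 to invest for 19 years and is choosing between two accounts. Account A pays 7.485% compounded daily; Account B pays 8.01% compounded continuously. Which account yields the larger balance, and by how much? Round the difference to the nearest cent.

Account B, by $126,763.25

A: (1 + 0.07485/365)^6935 ≈ 4.145420375159, so 291,075 × 4.145420375159 ≈ 1,206,628.2357.
B: e^(0.0801·19) = e^1.5219 ≈ 4.580920681109, so 291,075 × 4.580920681109 ≈ 1,333,391.4873.
Difference ≈ 126,763.2516 in favor of B.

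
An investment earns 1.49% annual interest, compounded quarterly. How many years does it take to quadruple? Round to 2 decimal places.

(1 + 0.003725)^(4t) = 4.
4t = ln 4 / ln(1 + 0.003725) ≈ 1.3863/0.00371808 ≈ 372.8523.
t ≈ 93.2131.

93.21 years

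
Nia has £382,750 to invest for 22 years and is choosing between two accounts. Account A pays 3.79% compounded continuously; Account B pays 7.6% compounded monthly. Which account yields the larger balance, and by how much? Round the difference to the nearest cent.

Account A growth factor: e^(0.0379·22) = e^0.8338 ≈ 2.30204993023; balance ≈ 881,109.6108.
Account B growth factor: (1 + 0.076/12)^264 ≈ 5.294812580898; balance ≈ 2,026,589.5153.
Account B is larger by 1,145,479.9045.

Account B, by £1,145,479.90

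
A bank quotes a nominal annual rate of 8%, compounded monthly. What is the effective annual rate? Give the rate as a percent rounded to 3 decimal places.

8.300%

One year is 12 periods at 0.00666667 each: (1 + 0.00666667)^12 ≈ 1.083.
EAR = 1.083 − 1 ≈ 8.29995%.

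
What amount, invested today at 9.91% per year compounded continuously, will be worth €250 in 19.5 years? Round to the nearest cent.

P = A·e^(−rt) = 250·e^(−1.93245).
e^(−1.93245) ≈ 0.144793021, so P ≈ 36.1983.

€36.20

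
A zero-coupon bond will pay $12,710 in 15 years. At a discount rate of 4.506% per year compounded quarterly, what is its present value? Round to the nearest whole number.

Growth factor = (1 + 0.011265)^60 ≈ 1.9583873314.
P = 12,710/1.9583873314 ≈ 6,490.0338.

$6,490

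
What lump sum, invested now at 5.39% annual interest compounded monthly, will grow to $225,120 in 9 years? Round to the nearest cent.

Growth factor = (1 + 0.0539/12)^108 ≈ 1.62257403314.
P = 225,120/1.62257403314 ≈ 138,742.5137.

$138,742.51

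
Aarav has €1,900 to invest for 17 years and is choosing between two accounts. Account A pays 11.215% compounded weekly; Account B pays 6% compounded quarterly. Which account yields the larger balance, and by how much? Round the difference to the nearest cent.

A: (1 + 0.11215/52)^884 ≈ 6.7160285739, so 1,900 × 6.7160285739 ≈ 12,760.4543.
B: (1 + 0.015)^68 ≈ 2.752268965, so 1,900 × 2.752268965 ≈ 5,229.3110.
Difference ≈ 7,531.1433 in favor of A.

Account A, by €7,531.14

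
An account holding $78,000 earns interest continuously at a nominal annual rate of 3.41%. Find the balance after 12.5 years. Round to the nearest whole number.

$119,457

A = P·e^(rt) = 78,000·e^(0.0341·12.5) = 78,000·e^0.42625.
e^0.42625 ≈ 1.53150360318, so A ≈ 119,457.2810.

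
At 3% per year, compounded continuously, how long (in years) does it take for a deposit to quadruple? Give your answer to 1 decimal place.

46.2 years

e^(0.03t) = 4, so 0.03t = ln 4 ≈ 1.3863.
t ≈ 1.3863/0.03 ≈ 46.2098.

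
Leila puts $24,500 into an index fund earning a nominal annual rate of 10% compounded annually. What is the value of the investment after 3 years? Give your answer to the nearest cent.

$32,609.50

Growth factor = (1 + 0.1)^3 ≈ 1.331.
A ≈ 24,500 × 1.331 ≈ 32,609.5000.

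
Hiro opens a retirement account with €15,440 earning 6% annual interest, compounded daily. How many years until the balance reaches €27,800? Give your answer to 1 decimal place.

We need (1 + 0.000164384)^(365t) = 1.8005, so 365t = ln 1.8005 / ln 1.000164 ≈ 3577.7471.
t ≈ 3577.7471/365 = 9.8020 years.

9.8 years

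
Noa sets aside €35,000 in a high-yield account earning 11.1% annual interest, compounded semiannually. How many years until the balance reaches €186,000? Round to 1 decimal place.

(1 + 0.0555)^(2t) = 186,000/35,000 = 5.3143.
2t·ln(1 + 0.0555) = ln(5.3143); 2t = 1.6704/0.0540146 ≈ 30.9250.
t ≈ 15.4625 years.

15.5 years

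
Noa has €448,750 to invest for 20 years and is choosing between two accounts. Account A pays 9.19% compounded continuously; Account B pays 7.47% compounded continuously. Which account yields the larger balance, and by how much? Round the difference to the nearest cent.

Account A growth factor: e^(0.0919·20) = e^1.838 ≈ 6.28395776919; balance ≈ 2,819,926.0489.
Account B growth factor: e^(0.0747·20) = e^1.494 ≈ 4.45487944522; balance ≈ 1,999,127.1510.
Account A is larger by 820,798.8979.

Account A, by €820,798.90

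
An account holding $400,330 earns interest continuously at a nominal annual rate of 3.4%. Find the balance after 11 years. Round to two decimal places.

$581,894.53

A = P·e^(rt) = 400,330·e^(0.034·11) = 400,330·e^0.374.
e^0.374 ≈ 1.45353715046, so A ≈ 581,894.5274.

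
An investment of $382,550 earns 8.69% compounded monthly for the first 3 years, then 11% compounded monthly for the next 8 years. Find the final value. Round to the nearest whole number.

$1,191,074

Phase 1: 382,550·(1 + 0.0869/12)^36 ≈ 496,021.8335.
Phase 2: 496,021.8335·(1 + 0.11/12)^96 ≈ 1,191,074.4663.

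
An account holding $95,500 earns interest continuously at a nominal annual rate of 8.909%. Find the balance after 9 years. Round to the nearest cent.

$212,924.20

A = P·e^(rt) = 95,500·e^(0.08909·9) = 95,500·e^0.80181.
e^0.80181 ≈ 2.22957280532, so A ≈ 212,924.2029.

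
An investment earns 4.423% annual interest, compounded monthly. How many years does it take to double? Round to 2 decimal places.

(1 + 0.00368583)^(12t) = 2.
12t = ln 2 / ln(1 + 0.00368583) ≈ 0.69315/0.00367906 ≈ 188.4035.
t ≈ 15.7003.

15.70 years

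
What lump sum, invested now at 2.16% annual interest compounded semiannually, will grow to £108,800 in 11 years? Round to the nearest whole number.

Periodic rate = 2.16%/2 = 0.0108; 22 periods.
P = 108,800/(1 + 0.0108)^22 ≈ 108,800/1.26658730696 ≈ 85,900.1187.

£85,900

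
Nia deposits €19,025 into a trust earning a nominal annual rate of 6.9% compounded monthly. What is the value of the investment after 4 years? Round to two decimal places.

Growth factor = (1 + 0.00575)^48 ≈ 1.3168065547.
A ≈ 19,025 × 1.3168065547 ≈ 25,052.2447.

€25,052.24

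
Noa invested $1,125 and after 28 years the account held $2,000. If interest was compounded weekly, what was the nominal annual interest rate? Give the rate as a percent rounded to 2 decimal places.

2.06%

(1 + r/52)^1456 = 2,000/1,125 = 1.77778.
1 + r/52 = 1.77778^(1/1456) ≈ 1.000395, so r/52 ≈ 0.000395246.
r ≈ 52·0.000395246 = 2.05528%.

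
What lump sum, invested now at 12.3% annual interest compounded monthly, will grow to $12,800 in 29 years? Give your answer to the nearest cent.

Growth factor = (1 + 0.01025)^348 ≈ 34.773064964.
P = 12,800/34.773064964 ≈ 368.1010.

$368.10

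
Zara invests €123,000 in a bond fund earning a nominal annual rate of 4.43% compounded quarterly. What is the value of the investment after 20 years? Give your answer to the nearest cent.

Periodic rate = 4.43%/4 = 0.011075; periods = 4·20 = 80.
A = 123,000·(1 + 0.011075)^80 ≈ 123,000·2.41362484135 ≈ 296,875.8555.

€296,875.86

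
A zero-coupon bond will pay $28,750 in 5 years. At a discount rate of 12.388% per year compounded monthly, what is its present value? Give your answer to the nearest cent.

Periodic rate = 12.388%/12 = 0.0103233; 60 periods.
P = 28,750/(1 + 0.12388/12)^60 ≈ 28,750/1.8519232582 ≈ 15,524.4014.

$15,524.40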